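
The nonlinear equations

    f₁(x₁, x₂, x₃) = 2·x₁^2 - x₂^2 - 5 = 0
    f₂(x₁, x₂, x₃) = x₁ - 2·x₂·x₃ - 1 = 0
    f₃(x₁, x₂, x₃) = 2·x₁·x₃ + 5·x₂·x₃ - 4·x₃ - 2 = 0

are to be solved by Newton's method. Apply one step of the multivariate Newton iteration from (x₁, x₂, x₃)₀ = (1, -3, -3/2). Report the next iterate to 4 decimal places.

(1.0000, -1.0000, -1.0000)

At (1, -3, -3/2): F = (-12.0000, -9.0000, 23.5000).
Jacobian J = [[4·x₁, -2·x₂, 0], [1, -2·x₃, -2·x₂], [2·x₃, 5·x₃, 2·x₁ + 5·x₂ - 4]].
At the point, J = [[4.0000, 6.0000, 0.0000], [1.0000, 3.0000, 6.0000], [-3.0000, -7.5000, -17.0000]] (det J = -30.0000).
Solving J·Δ = −F gives Δ = (0.0000, 2.0000, 0.5000).
Then the next iterate is (x₁, x₂, x₃)₁ = (1.0000, -1.0000, -1.0000).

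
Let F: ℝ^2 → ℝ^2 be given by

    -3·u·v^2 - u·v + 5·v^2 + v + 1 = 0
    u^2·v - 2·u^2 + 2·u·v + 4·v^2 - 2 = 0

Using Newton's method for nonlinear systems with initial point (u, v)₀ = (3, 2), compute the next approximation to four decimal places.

At (3, 2): F = (-19.0000, 26.0000).
Jacobian J = [[-3·v^2 - v, -6·u·v - u + 10·v + 1], [2·u·v - 4·u + 2·v, u^2 + 2·u + 8·v]].
At the point, J = [[-14.0000, -18.0000], [4.0000, 31.0000]] (det J = -362.0000).
Solving J·Δ = −F gives Δ = (-0.3343, -0.7956).
Then the next iterate is (u, v)₁ = (2.6657, 1.2044).

(2.6657, 1.2044)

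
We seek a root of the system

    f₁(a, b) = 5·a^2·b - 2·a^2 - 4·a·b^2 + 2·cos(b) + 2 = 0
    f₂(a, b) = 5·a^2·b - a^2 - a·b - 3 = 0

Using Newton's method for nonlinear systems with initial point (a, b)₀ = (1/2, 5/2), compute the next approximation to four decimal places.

At (1/2, 5/2): F = (-9.477287, -1.3750).
Jacobian J = [[10·a·b - 4·a - 4·b^2, 5·a^2 - 8·a·b - 2·sin(b)], [10·a·b - 2·a - b, 5·a^2 - a]].
At the point, J = [[-14.5000, -9.946944], [9.0000, 0.7500]] (det J = 78.647499).
Solving J·Δ = −F gives Δ = (0.2643, -1.3380).
Then the next iterate is (a, b)₁ = (0.7643, 1.1620).

(0.7643, 1.1620)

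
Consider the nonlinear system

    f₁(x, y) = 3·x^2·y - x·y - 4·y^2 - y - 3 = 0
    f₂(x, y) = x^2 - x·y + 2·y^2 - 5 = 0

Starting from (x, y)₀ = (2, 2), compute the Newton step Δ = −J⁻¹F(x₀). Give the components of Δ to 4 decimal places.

At (2, 2): F = (-1.0000, 3.0000).
Jacobian J = [[6·x·y - y, 3·x^2 - x - 8·y - 1], [2·x - y, -x + 4·y]].
At the point, J = [[22.0000, -7.0000], [2.0000, 6.0000]] (det J = 146.0000).
Solving J·Δ = −F gives Δ = (-0.1027, -0.4658).

(-0.1027, -0.4658)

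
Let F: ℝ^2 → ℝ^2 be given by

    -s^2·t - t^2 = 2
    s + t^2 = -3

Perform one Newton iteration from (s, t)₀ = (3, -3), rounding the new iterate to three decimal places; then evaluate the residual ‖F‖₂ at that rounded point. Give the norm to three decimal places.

At (3, -3): F = (16.000, 15.000).
Jacobian J = [[-2·s·t, -s^2 - 2·t], [1, 2·t]].
At the point, J = [[18.000, -3.000], [1.000, -6.000]] (det J = -105.000).
Solving J·Δ = −F gives Δ = (-0.486, 2.419).
Then the next iterate is (s, t)₁ = (2.514, -0.581).
Re-evaluating at (2.514, -0.581): F = (1.33447, 5.85156), so ‖F‖₂ = 6.002.

6.002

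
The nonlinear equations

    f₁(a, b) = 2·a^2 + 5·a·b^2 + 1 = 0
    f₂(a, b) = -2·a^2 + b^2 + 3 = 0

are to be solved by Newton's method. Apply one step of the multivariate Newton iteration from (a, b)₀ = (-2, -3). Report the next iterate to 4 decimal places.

At (-2, -3): F = (-81.0000, 4.0000).
Jacobian J = [[4·a + 5·b^2, 10·a·b], [-4·a, 2·b]].
At the point, J = [[37.0000, 60.0000], [8.0000, -6.0000]] (det J = -702.0000).
Solving J·Δ = −F gives Δ = (0.3504, 1.1339).
Then the next iterate is (a, b)₁ = (-1.6496, -1.8661).

(-1.6496, -1.8661)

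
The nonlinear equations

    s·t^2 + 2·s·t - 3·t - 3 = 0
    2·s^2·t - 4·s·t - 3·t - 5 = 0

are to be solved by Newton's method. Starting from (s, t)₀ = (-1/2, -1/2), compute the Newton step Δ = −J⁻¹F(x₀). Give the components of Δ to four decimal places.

(1.4770, -0.6379)

At (-1/2, -1/2): F = (-1.1250, -4.7500).
Jacobian J = [[t^2 + 2·t, 2·s·t + 2·s - 3], [4·s·t - 4·t, 2·s^2 - 4·s - 3]].
At the point, J = [[-0.7500, -3.5000], [3.0000, -0.5000]] (det J = 10.8750).
Solving J·Δ = −F gives Δ = (1.4770, -0.6379).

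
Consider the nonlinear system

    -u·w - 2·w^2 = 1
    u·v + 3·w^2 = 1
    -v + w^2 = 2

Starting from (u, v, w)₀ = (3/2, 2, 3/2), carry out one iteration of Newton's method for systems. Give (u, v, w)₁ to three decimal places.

At (3/2, 2, 3/2): F = (-7.750, 8.750, -1.750).
Jacobian J = [[-w, 0, -u - 4·w], [v, u, 6·w], [0, -1, 2·w]].
At the point, J = [[-1.500, 0.000, -7.500], [2.000, 1.500, 9.000], [0.000, -1.000, 3.000]] (det J = -5.250).
Solving J·Δ = −F gives Δ = (-11.179, 1.857, 1.202).
Then the next iterate is (u, v, w)₁ = (-9.679, 3.857, 2.702).

(-9.679, 3.857, 2.702)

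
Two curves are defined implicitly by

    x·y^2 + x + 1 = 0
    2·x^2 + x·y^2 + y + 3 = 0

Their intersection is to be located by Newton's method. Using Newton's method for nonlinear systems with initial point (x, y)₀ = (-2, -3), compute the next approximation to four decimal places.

(-0.9237, -2.3136)

At (-2, -3): F = (-19.0000, -10.0000).
Jacobian J = [[y^2 + 1, 2·x·y], [4·x + y^2, 2·x·y + 1]].
At the point, J = [[10.0000, 12.0000], [1.0000, 13.0000]] (det J = 118.0000).
Solving J·Δ = −F gives Δ = (1.0763, 0.6864).
Then the next iterate is (x, y)₁ = (-0.9237, -2.3136).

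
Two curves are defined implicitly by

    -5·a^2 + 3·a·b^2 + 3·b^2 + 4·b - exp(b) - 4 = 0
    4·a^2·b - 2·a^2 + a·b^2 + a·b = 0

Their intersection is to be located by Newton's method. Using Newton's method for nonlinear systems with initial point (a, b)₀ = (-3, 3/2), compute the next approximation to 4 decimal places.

At (-3, 3/2): F = (-60.981689, 24.7500).
Jacobian J = [[-10·a + 3·b^2, 6·a·b + 6·b - exp(b) + 4], [8·a·b - 4·a + b^2 + b, 4·a^2 + 2·a·b + a]].
At the point, J = [[36.7500, -18.481689], [-20.2500, 24.0000]] (det J = 507.745796).
Solving J·Δ = −F gives Δ = (1.9816, 0.6407).
Then the next iterate is (a, b)₁ = (-1.0184, 2.1407).

(-1.0184, 2.1407)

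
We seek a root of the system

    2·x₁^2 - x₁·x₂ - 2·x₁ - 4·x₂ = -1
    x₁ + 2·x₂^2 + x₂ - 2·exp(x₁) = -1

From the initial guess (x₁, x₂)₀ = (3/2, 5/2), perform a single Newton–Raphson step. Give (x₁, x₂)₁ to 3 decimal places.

(-1.313, -0.313)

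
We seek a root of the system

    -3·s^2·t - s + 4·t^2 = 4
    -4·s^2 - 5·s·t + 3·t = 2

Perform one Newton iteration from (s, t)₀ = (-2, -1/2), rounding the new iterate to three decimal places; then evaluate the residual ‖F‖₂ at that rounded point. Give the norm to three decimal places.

At (-2, -1/2): F = (5.000, -24.500).
Jacobian J = [[-6·s·t - 1, -3·s^2 + 8·t], [-8·s - 5·t, -5·s + 3]].
At the point, J = [[-7.000, -16.000], [18.500, 13.000]] (det J = 205.000).
Solving J·Δ = −F gives Δ = (1.595, -0.385).
Then the next iterate is (s, t)₁ = (-0.405, -0.885).
Re-evaluating at (-0.405, -0.885): F = (-0.02661, -7.10323), so ‖F‖₂ = 7.103.

7.103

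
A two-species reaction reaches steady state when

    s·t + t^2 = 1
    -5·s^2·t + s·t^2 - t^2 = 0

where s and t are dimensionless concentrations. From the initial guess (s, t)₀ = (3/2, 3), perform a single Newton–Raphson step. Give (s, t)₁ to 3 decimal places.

(1.026, 1.523)

At (3/2, 3): F = (12.500, -29.250).
Jacobian J = [[t, s + 2·t], [-10·s·t + t^2, -5·s^2 + 2·s·t - 2·t]].
At the point, J = [[3.000, 7.500], [-36.000, -8.250]] (det J = 245.250).
Solving J·Δ = −F gives Δ = (-0.474, -1.477).
Then the next iterate is (s, t)₁ = (1.026, 1.523).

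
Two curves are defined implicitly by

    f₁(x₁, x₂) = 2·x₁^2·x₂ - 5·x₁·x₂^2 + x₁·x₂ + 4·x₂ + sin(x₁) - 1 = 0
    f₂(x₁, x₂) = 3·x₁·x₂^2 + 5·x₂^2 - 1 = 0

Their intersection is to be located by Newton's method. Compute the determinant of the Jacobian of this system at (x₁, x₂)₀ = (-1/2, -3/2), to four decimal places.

J = [[4·x₁·x₂ - 5·x₂^2 + x₂ + cos(x₁), 2·x₁^2 - 10·x₁·x₂ + x₁ + 4], [3·x₂^2, 6·x₁·x₂ + 10·x₂]].
At the point, J = [[-8.872417, -3.5000], [6.7500, -10.5000]].
det J = 116.7854.

116.7854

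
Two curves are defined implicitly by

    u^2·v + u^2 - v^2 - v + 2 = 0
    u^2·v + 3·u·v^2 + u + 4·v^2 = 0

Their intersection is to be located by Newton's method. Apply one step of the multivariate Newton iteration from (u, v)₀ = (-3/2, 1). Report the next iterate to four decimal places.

(-0.6389, 0.1111)

At (-3/2, 1): F = (4.5000, 0.2500).
Jacobian J = [[2·u·v + 2·u, u^2 - 2·v - 1], [2·u·v + 3·v^2 + 1, u^2 + 6·u·v + 8·v]].
At the point, J = [[-6.0000, -0.7500], [1.0000, 1.2500]] (det J = -6.7500).
Solving J·Δ = −F gives Δ = (0.8611, -0.8889).
Then the next iterate is (u, v)₁ = (-0.6389, 0.1111).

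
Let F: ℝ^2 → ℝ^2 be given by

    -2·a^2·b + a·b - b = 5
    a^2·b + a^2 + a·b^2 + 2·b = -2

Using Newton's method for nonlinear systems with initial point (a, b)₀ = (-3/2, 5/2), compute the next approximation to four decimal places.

At (-3/2, 5/2): F = (-22.5000, 5.5000).
Jacobian J = [[-4·a·b + b, -2·a^2 + a - 1], [2·a·b + 2·a + b^2, a^2 + 2·a·b + 2]].
At the point, J = [[17.5000, -7.0000], [-4.2500, -3.2500]] (det J = -86.6250).
Solving J·Δ = −F gives Δ = (1.2886, 0.0072).
Then the next iterate is (a, b)₁ = (-0.2114, 2.5072).

(-0.2114, 2.5072)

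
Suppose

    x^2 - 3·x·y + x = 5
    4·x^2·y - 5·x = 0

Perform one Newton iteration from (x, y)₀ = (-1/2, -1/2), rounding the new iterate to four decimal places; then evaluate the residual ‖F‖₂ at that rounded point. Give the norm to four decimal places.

At (-1/2, -1/2): F = (-6.0000, 2.0000).
Jacobian J = [[2·x - 3·y + 1, -3·x], [8·x·y - 5, 4·x^2]].
At the point, J = [[1.5000, 1.5000], [-3.0000, 1.0000]] (det J = 6.0000).
Solving J·Δ = −F gives Δ = (1.5000, 2.5000).
Then the next iterate is (x, y)₁ = (1.0000, 2.0000).
Re-evaluating at (1.0000, 2.0000): F = (-9.0000, 3.0000), so ‖F‖₂ = 9.4868.

9.4868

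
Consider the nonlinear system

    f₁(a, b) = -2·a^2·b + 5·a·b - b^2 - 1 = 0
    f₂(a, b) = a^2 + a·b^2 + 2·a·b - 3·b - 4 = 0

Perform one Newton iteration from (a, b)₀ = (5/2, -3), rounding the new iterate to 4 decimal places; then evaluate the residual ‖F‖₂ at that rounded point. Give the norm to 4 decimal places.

At (5/2, -3): F = (-10.0000, 18.7500).
Jacobian J = [[-4·a·b + 5·b, -2·a^2 + 5·a - 2·b], [2·a + b^2 + 2·b, 2·a·b + 2·a - 3]].
At the point, J = [[15.0000, 6.0000], [8.0000, -13.0000]] (det J = -243.0000).
Solving J·Δ = −F gives Δ = (0.0720, 1.4866).
Then the next iterate is (a, b)₁ = (2.5720, -1.5134).
Re-evaluating at (2.5720, -1.5134): F = (-2.729865, 5.261311), so ‖F‖₂ = 5.9274.

5.9274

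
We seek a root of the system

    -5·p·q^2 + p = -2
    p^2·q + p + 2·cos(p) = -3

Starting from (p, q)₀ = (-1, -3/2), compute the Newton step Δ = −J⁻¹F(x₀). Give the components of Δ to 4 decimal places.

(-0.4795, 1.1443)

At (-1, -3/2): F = (12.2500, 1.580605).
Jacobian J = [[-5·q^2 + 1, -10·p·q], [2·p·q - 2·sin(p) + 1, p^2]].
At the point, J = [[-10.2500, -15.0000], [5.682942, 1.0000]] (det J = 74.994130).
Solving J·Δ = −F gives Δ = (-0.4795, 1.1443).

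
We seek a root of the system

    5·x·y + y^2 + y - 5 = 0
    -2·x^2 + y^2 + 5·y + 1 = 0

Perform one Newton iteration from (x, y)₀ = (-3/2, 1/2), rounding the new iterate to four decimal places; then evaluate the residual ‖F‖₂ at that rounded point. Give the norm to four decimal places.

4.5276

At (-3/2, 1/2): F = (-8.0000, -0.7500).
Jacobian J = [[5·y, 5·x + 2·y + 1], [-4·x, 2·y + 5]].
At the point, J = [[2.5000, -5.5000], [6.0000, 6.0000]] (det J = 48.0000).
Solving J·Δ = −F gives Δ = (1.0859, -0.9609).
Then the next iterate is (x, y)₁ = (-0.4141, -0.4609).
Re-evaluating at (-0.4141, -0.4609): F = (-4.294178, -1.435029), so ‖F‖₂ = 4.5276.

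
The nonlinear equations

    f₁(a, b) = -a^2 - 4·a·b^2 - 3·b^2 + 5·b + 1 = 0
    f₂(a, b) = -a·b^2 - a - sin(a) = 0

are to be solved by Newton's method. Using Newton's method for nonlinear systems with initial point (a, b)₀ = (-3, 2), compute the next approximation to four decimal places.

At (-3, 2): F = (38.0000, 15.141120).
Jacobian J = [[-2·a - 4·b^2, -8·a·b - 6·b + 5], [-b^2 - cos(a) - 1, -2·a·b]].
At the point, J = [[-10.0000, 41.0000], [-4.010008, 12.0000]] (det J = 44.410308).
Solving J·Δ = −F gives Δ = (3.7105, -0.0218).
Then the next iterate is (a, b)₁ = (0.7105, 1.9782).

(0.7105, 1.9782)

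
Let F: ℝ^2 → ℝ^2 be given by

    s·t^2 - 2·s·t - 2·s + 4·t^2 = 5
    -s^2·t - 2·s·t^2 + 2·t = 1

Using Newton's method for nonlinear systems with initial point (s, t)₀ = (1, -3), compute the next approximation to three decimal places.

(0.386, -1.874)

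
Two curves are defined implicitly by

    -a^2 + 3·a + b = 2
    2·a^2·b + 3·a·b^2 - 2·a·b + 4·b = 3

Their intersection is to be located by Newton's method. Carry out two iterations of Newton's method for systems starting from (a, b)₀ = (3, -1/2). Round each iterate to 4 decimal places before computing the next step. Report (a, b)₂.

(2.2673, 0.2946)

At (3, -1/2): F = (-2.5000, -8.7500).
Jacobian J = [[-2·a + 3, 1], [4·a·b + 3·b^2 - 2·b, 2·a^2 + 6·a·b - 2·a + 4]].
At the point, J = [[-3.0000, 1.0000], [-4.2500, 7.0000]] (det J = -16.7500).
Solving J·Δ = −F gives Δ = (-0.5224, 0.9328).
Then the next iterate is (a, b)₁ = (2.4776, 0.4328).
Round to (2.4776, 0.4328) and repeat: F = (-0.272902, 3.292358), J = [[-1.9552, 1.0000], [3.985569, 17.755635]].
Δ = (-0.2103, -0.1382), so (a, b)₂ = (2.2673, 0.2946).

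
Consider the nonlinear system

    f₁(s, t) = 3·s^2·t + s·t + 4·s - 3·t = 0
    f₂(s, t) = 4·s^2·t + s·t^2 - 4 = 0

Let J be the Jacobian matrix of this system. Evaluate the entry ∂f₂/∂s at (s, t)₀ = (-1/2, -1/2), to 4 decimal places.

2.2500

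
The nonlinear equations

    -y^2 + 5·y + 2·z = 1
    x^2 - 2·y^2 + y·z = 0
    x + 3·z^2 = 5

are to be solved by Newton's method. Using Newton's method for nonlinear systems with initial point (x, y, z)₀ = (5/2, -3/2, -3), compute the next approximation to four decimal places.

(0.5577, 0.2804, -1.7468)

At (5/2, -3/2, -3): F = (-16.7500, 6.2500, 24.5000).
Jacobian J = [[0, -2·y + 5, 2], [2·x, -4·y + z, y], [1, 0, 6·z]].
At the point, J = [[0.0000, 8.0000, 2.0000], [5.0000, 3.0000, -1.5000], [1.0000, 0.0000, -18.0000]] (det J = 702.0000).
Solving J·Δ = −F gives Δ = (-1.9423, 1.7804, 1.2532).
Then the next iterate is (x, y, z)₁ = (0.5577, 0.2804, -1.7468).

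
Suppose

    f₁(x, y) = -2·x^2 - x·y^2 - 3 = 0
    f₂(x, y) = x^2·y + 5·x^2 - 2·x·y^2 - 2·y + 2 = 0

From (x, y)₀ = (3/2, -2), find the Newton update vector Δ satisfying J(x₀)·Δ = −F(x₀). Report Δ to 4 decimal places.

(-1.3220, 0.0467)

At (3/2, -2): F = (-13.5000, 0.7500).
Jacobian J = [[-4·x - y^2, -2·x·y], [2·x·y + 10·x - 2·y^2, x^2 - 4·x·y - 2]].
At the point, J = [[-10.0000, 6.0000], [1.0000, 12.2500]] (det J = -128.5000).
Solving J·Δ = −F gives Δ = (-1.3220, 0.0467).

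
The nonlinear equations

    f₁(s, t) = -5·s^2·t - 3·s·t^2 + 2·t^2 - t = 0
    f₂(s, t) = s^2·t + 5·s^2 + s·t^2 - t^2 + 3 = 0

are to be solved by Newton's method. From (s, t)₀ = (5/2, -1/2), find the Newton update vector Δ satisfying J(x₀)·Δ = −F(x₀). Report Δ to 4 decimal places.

At (5/2, -1/2): F = (14.7500, 31.5000).
Jacobian J = [[-10·s·t - 3·t^2, -5·s^2 - 6·s·t + 4·t - 1], [2·s·t + 10·s + t^2, s^2 + 2·s·t - 2·t]].
At the point, J = [[11.7500, -26.7500], [22.7500, 4.7500]] (det J = 664.3750).
Solving J·Δ = −F gives Δ = (-1.3738, -0.0520).

(-1.3738, -0.0520)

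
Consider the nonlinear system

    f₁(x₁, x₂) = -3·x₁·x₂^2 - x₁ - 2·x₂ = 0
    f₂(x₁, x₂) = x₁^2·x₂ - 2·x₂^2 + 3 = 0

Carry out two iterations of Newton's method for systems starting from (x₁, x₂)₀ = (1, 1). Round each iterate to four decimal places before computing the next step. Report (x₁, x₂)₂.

At (1, 1): F = (-6.0000, 2.0000).
Jacobian J = [[-3·x₂^2 - 1, -6·x₁·x₂ - 2], [2·x₁·x₂, x₁^2 - 4·x₂]].
At the point, J = [[-4.0000, -8.0000], [2.0000, -3.0000]] (det J = 28.0000).
Solving J·Δ = −F gives Δ = (-1.2143, -0.1429).
Then the next iterate is (x₁, x₂)₁ = (-0.2143, 0.8571).
Round to (-0.2143, 0.8571) and repeat: F = (-1.027613, 1.570121), J = [[-3.203861, -0.897941], [-0.367353, -3.382476]].
Δ = (-0.4650, 0.5147), so (x₁, x₂)₂ = (-0.6793, 1.3718).

(-0.6793, 1.3718)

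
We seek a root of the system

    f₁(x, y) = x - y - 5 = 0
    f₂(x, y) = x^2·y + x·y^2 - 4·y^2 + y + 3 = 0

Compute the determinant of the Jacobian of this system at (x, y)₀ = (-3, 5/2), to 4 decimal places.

J = [[1, -1], [2·x·y + y^2, x^2 + 2·x·y - 8·y + 1]].
At the point, J = [[1.0000, -1.0000], [-8.7500, -25.0000]].
det J = -33.7500.

-33.7500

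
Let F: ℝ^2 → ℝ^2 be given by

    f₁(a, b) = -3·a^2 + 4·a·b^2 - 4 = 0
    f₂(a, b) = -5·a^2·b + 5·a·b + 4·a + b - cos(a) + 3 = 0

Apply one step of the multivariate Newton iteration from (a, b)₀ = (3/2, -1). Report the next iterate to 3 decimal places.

At (3/2, -1): F = (-4.750, 11.67926).
Jacobian J = [[-6·a + 4·b^2, 8·a·b], [-10·a·b + 5·b + sin(a) + 4, -5·a^2 + 5·a + 1]].
At the point, J = [[-5.000, -12.000], [14.99749, -2.750]] (det J = 193.71994).
Solving J·Δ = −F gives Δ = (-0.791, -0.066).
Then the next iterate is (a, b)₁ = (0.709, -1.066).

(0.709, -1.066)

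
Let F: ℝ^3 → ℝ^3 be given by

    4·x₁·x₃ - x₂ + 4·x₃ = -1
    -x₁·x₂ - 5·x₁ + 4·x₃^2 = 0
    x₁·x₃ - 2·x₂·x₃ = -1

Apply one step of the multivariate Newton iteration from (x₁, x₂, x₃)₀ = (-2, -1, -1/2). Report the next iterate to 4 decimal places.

(2.0000, 0.0000, -1.7500)

At (-2, -1, -1/2): F = (4.0000, 9.0000, 1.0000).
Jacobian J = [[4·x₃, -1, 4·x₁ + 4], [-x₂ - 5, -x₁, 8·x₃], [x₃, -2·x₃, x₁ - 2·x₂]].
At the point, J = [[-2.0000, -1.0000, -4.0000], [-4.0000, 2.0000, -4.0000], [-0.5000, 1.0000, 0.0000]] (det J = 2.0000).
Solving J·Δ = −F gives Δ = (4.0000, 1.0000, -1.2500).
Then the next iterate is (x₁, x₂, x₃)₁ = (2.0000, 0.0000, -1.7500).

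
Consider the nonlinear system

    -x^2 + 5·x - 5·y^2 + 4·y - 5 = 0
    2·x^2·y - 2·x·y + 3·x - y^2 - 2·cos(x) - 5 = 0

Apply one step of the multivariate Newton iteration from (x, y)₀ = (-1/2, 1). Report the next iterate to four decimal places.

At (-1/2, 1): F = (-8.7500, -7.755165).
Jacobian J = [[-2·x + 5, -10·y + 4], [4·x·y - 2·y + 2·sin(x) + 3, 2·x^2 - 2·x - 2·y]].
At the point, J = [[6.0000, -6.0000], [-1.958851, -0.5000]] (det J = -14.753106).
Solving J·Δ = −F gives Δ = (-2.8574, -4.3158).
Then the next iterate is (x, y)₁ = (-3.3574, -3.3158).

(-3.3574, -3.3158)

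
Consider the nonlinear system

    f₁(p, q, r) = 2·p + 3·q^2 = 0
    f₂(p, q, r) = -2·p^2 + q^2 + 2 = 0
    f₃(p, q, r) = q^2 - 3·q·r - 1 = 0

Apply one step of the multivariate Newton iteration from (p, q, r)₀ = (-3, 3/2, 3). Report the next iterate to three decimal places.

(-1.765, 1.142, 0.755)

At (-3, 3/2, 3): F = (0.750, -13.750, -12.250).
Jacobian J = [[2, 6·q, 0], [-4·p, 2·q, 0], [0, 2·q - 3·r, -3·q]].
At the point, J = [[2.000, 9.000, 0.000], [12.000, 3.000, 0.000], [0.000, -6.000, -4.500]] (det J = 459.000).
Solving J·Δ = −F gives Δ = (1.235, -0.358, -2.245).
Then the next iterate is (p, q, r)₁ = (-1.765, 1.142, 0.755).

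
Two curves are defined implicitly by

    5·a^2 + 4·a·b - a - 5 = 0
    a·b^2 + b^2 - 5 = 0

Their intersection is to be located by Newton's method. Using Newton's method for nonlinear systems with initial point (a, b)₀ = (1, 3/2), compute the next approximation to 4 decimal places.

At (1, 3/2): F = (5.0000, -0.5000).
Jacobian J = [[10·a + 4·b - 1, 4·a], [b^2, 2·a·b + 2·b]].
At the point, J = [[15.0000, 4.0000], [2.2500, 6.0000]] (det J = 81.0000).
Solving J·Δ = −F gives Δ = (-0.3951, 0.2315).
Then the next iterate is (a, b)₁ = (0.6049, 1.7315).

(0.6049, 1.7315)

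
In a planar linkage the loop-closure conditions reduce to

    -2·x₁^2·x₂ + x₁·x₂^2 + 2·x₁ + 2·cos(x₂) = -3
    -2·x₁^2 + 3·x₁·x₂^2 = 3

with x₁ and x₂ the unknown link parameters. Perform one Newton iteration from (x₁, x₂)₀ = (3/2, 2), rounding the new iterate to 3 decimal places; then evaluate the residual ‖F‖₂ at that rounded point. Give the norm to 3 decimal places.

1.481

At (3/2, 2): F = (2.16771, 10.500).
Jacobian J = [[-4·x₁·x₂ + x₂^2 + 2, -2·x₁^2 + 2·x₁·x₂ - 2·sin(x₂)], [-4·x₁ + 3·x₂^2, 6·x₁·x₂]].
At the point, J = [[-6.000, -0.31859], [6.000, 18.000]] (det J = -106.08843).
Solving J·Δ = −F gives Δ = (0.399, -0.716).
Then the next iterate is (x₁, x₂)₁ = (1.899, 1.284).
Re-evaluating at (1.899, 1.284): F = (1.23384, -0.82001), so ‖F‖₂ = 1.481.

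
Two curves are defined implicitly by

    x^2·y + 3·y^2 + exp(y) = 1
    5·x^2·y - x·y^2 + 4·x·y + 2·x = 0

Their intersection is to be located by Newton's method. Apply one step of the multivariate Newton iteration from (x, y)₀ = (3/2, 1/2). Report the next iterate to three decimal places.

(0.799, 0.287)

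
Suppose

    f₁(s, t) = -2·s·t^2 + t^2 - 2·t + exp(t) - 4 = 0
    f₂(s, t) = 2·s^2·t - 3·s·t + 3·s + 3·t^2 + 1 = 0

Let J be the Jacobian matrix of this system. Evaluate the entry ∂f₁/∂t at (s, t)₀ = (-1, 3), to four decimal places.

36.0855

∂f₁/∂t = -4·s·t + 2·t + exp(t) - 2.
At (-1, 3) this is 36.0855.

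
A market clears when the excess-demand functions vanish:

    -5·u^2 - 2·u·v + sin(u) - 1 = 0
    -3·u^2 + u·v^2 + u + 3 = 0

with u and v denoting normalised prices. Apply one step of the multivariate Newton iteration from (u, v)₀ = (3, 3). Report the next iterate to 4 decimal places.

At (3, 3): F = (-63.858880, 6.0000).
Jacobian J = [[-10·u - 2·v + cos(u), -2·u], [-6·u + v^2 + 1, 2·u·v]].
At the point, J = [[-36.989992, -6.0000], [-8.0000, 18.0000]] (det J = -713.819865).
Solving J·Δ = −F gives Δ = (-1.5599, -1.0266).
Then the next iterate is (u, v)₁ = (1.4401, 1.9734).

(1.4401, 1.9734)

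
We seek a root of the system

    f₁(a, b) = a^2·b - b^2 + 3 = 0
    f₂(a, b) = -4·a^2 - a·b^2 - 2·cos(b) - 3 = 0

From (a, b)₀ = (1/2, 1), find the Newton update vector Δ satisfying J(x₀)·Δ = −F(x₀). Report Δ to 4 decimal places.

At (1/2, 1): F = (2.2500, -5.580605).
Jacobian J = [[2·a·b, a^2 - 2·b], [-8·a - b^2, -2·a·b + 2·sin(b)]].
At the point, J = [[1.0000, -1.7500], [-5.0000, 0.682942]] (det J = -8.067058).
Solving J·Δ = −F gives Δ = (-1.0201, 0.7028).

(-1.0201, 0.7028)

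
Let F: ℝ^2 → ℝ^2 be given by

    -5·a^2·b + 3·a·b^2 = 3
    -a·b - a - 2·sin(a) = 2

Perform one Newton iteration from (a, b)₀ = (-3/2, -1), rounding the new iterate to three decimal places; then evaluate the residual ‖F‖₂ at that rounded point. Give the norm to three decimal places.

0.553

At (-3/2, -1): F = (3.750, -0.00501).
Jacobian J = [[-10·a·b + 3·b^2, -5·a^2 + 6·a·b], [-b - 2·cos(a) - 1, -a]].
At the point, J = [[-12.000, -2.250], [-0.14147, 1.500]] (det J = -18.31832).
Solving J·Δ = −F gives Δ = (0.306, 0.032).
Then the next iterate is (a, b)₁ = (-1.194, -0.968).
Re-evaluating at (-1.194, -0.968): F = (0.54366, -0.10210), so ‖F‖₂ = 0.553.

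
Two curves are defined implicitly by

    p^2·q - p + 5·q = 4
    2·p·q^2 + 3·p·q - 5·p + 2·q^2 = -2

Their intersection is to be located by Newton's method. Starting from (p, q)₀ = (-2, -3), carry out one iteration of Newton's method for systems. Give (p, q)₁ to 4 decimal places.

At (-2, -3): F = (-29.0000, 12.0000).
Jacobian J = [[2·p·q - 1, p^2 + 5], [2·q^2 + 3·q - 5, 4·p·q + 3·p + 4·q]].
At the point, J = [[11.0000, 9.0000], [4.0000, 6.0000]] (det J = 30.0000).
Solving J·Δ = −F gives Δ = (9.4000, -8.2667).
Then the next iterate is (p, q)₁ = (7.4000, -11.2667).

(7.4000, -11.2667)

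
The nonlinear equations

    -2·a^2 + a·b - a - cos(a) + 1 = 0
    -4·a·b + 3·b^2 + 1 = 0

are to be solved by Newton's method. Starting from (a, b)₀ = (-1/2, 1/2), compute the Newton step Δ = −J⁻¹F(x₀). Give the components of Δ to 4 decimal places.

At (-1/2, 1/2): F = (-0.127583, 2.7500).
Jacobian J = [[-4·a + b + sin(a) - 1, a], [-4·b, -4·a + 6·b]].
At the point, J = [[1.020574, -0.5000], [-2.0000, 5.0000]] (det J = 4.102872).
Solving J·Δ = −F gives Δ = (-0.1797, -0.6219).

(-0.1797, -0.6219)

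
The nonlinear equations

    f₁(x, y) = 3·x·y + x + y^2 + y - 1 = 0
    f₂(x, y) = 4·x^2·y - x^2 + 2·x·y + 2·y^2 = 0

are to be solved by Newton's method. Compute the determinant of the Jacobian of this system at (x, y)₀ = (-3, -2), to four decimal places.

490.0000

J = [[3·y + 1, 3·x + 2·y + 1], [8·x·y - 2·x + 2·y, 4·x^2 + 2·x + 4·y]].
At the point, J = [[-5.0000, -12.0000], [50.0000, 22.0000]].
det J = 490.0000.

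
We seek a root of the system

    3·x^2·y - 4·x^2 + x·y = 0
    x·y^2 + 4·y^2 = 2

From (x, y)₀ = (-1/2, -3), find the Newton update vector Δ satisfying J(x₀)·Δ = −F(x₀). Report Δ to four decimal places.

At (-1/2, -3): F = (-1.7500, 29.5000).
Jacobian J = [[6·x·y - 8·x + y, 3·x^2 + x], [y^2, 2·x·y + 8·y]].
At the point, J = [[10.0000, 0.2500], [9.0000, -21.0000]] (det J = -212.2500).
Solving J·Δ = −F gives Δ = (0.1384, 1.4641).

(0.1384, 1.4641)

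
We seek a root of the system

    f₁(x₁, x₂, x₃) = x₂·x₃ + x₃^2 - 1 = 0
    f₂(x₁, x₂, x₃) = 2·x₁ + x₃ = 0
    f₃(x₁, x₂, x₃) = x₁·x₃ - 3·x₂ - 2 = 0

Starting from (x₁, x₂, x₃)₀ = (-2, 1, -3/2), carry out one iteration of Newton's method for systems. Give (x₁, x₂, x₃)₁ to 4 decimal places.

At (-2, 1, -3/2): F = (-0.2500, -5.5000, -2.0000).
Jacobian J = [[0, x₃, x₂ + 2·x₃], [2, 0, 1], [x₃, -3, x₁]].
At the point, J = [[0.0000, -1.5000, -2.0000], [2.0000, 0.0000, 1.0000], [-1.5000, -3.0000, -2.0000]] (det J = 8.2500).
Solving J·Δ = −F gives Δ = (1.7273, -2.8939, 2.0455).
Then the next iterate is (x₁, x₂, x₃)₁ = (-0.2727, -1.8939, 0.5455).

(-0.2727, -1.8939, 0.5455)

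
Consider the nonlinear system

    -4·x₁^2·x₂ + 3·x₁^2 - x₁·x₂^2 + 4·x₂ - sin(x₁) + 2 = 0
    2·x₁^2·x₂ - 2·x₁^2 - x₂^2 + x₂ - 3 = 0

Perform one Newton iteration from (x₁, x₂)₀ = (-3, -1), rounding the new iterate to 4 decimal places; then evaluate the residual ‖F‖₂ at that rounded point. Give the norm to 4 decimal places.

At (-3, -1): F = (64.141120, -41.0000).
Jacobian J = [[-8·x₁·x₂ + 6·x₁ - x₂^2 - cos(x₁), -4·x₁^2 - 2·x₁·x₂ + 4], [4·x₁·x₂ - 4·x₁, 2·x₁^2 - 2·x₂ + 1]].
At the point, J = [[-42.010008, -38.0000], [24.0000, 21.0000]] (det J = 29.789842).
Solving J·Δ = −F gives Δ = (7.0842, -6.1438).
Then the next iterate is (x₁, x₂)₁ = (4.0842, -7.1438).
Re-evaluating at (4.0842, -7.1438): F = (292.497438, -332.866079), so ‖F‖₂ = 443.1191.

443.1191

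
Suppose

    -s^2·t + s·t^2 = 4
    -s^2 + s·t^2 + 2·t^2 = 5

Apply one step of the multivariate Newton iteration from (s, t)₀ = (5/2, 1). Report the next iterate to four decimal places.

At (5/2, 1): F = (-7.7500, -6.7500).
Jacobian J = [[-2·s·t + t^2, -s^2 + 2·s·t], [-2·s + t^2, 2·s·t + 4·t]].
At the point, J = [[-4.0000, -1.2500], [-4.0000, 9.0000]] (det J = -41.0000).
Solving J·Δ = −F gives Δ = (-1.9070, -0.0976).
Then the next iterate is (s, t)₁ = (0.5930, 0.9024).

(0.5930, 0.9024)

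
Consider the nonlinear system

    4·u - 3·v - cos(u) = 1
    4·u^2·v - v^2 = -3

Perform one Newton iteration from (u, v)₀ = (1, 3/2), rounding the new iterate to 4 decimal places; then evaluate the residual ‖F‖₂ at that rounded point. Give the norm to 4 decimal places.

At (1, 3/2): F = (-2.040302, 6.7500).
Jacobian J = [[sin(u) + 4, -3], [8·u·v, 4·u^2 - 2·v]].
At the point, J = [[4.841471, -3.0000], [12.0000, 1.0000]] (det J = 40.841471).
Solving J·Δ = −F gives Δ = (-0.4459, -1.3996).
Then the next iterate is (u, v)₁ = (0.5541, 0.1004).
Re-evaluating at (0.5541, 0.1004): F = (0.064826, 3.113222), so ‖F‖₂ = 3.1139.

3.1139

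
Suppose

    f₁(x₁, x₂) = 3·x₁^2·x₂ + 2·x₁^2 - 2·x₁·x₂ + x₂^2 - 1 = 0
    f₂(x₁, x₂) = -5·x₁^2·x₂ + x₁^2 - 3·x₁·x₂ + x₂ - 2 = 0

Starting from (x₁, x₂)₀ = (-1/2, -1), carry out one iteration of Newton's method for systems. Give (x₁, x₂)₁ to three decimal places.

(0.271, 3.250)

At (-1/2, -1): F = (-1.250, -3.000).
Jacobian J = [[6·x₁·x₂ + 4·x₁ - 2·x₂, 3·x₁^2 - 2·x₁ + 2·x₂], [-10·x₁·x₂ + 2·x₁ - 3·x₂, -5·x₁^2 - 3·x₁ + 1]].
At the point, J = [[3.000, -0.250], [-3.000, 1.250]] (det J = 3.000).
Solving J·Δ = −F gives Δ = (0.771, 4.250).
Then the next iterate is (x₁, x₂)₁ = (0.271, 3.250).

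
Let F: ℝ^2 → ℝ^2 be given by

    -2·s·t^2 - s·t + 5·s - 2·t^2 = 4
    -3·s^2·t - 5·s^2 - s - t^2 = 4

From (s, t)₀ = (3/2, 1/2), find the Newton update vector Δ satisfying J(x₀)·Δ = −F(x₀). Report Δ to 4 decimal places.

(-0.8771, -0.3090)

At (3/2, 1/2): F = (1.5000, -20.3750).
Jacobian J = [[-2·t^2 - t + 5, -4·s·t - s - 4·t], [-6·s·t - 10·s - 1, -3·s^2 - 2·t]].
At the point, J = [[4.0000, -6.5000], [-20.5000, -7.7500]] (det J = -164.2500).
Solving J·Δ = −F gives Δ = (-0.8771, -0.3090).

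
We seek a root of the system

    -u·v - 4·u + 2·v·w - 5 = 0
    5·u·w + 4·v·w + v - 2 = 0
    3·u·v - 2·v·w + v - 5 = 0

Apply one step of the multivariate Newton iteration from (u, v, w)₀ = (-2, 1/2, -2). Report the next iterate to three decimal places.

(0.493, -3.159, -0.101)

At (-2, 1/2, -2): F = (2.000, 14.500, -5.500).
Jacobian J = [[-v - 4, -u + 2·w, 2·v], [5·w, 4·w + 1, 5·u + 4·v], [3·v, 3·u - 2·w + 1, -2·v]].
At the point, J = [[-4.500, -2.000, 1.000], [-10.000, -7.000, -8.000], [1.500, -1.000, -1.000]] (det J = 69.000).
Solving J·Δ = −F gives Δ = (2.493, -3.659, 1.899).
Then the next iterate is (u, v, w)₁ = (0.493, -3.159, -0.101).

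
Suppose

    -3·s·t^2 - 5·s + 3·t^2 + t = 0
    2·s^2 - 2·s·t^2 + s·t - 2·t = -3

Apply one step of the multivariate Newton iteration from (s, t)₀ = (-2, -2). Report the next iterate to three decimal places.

(-0.810, -1.321)

At (-2, -2): F = (44.000, 35.000).
Jacobian J = [[-3·t^2 - 5, -6·s·t + 6·t + 1], [4·s - 2·t^2 + t, -4·s·t + s - 2]].
At the point, J = [[-17.000, -35.000], [-18.000, -20.000]] (det J = -290.000).
Solving J·Δ = −F gives Δ = (1.190, 0.679).
Then the next iterate is (s, t)₁ = (-0.810, -1.321).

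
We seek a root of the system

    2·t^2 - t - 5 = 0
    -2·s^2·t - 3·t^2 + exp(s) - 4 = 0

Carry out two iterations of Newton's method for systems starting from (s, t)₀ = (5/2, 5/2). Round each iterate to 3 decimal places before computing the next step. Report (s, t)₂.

At (5/2, 5/2): F = (5.000, -41.81751).
Jacobian J = [[0, 4·t - 1], [-4·s·t + exp(s), -2·s^2 - 6·t]].
At the point, J = [[0.000, 9.000], [-12.81751, -27.500]] (det J = 115.35755).
Solving J·Δ = −F gives Δ = (-2.071, -0.556).
Then the next iterate is (s, t)₁ = (0.429, 1.944).
Round to (0.429, 1.944) and repeat: F = (0.61427, -14.51724), J = [[0.000, 6.776], [-1.80018, -12.03208]].
Δ = (-7.458, -0.091), so (s, t)₂ = (-7.029, 1.853).

(-7.029, 1.853)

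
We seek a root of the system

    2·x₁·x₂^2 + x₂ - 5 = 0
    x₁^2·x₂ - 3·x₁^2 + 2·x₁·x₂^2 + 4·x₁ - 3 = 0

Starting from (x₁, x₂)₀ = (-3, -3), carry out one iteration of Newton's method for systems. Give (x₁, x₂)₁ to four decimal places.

(-1.6819, -1.9656)

At (-3, -3): F = (-62.0000, -123.0000).
Jacobian J = [[2·x₂^2, 4·x₁·x₂ + 1], [2·x₁·x₂ - 6·x₁ + 2·x₂^2 + 4, x₁^2 + 4·x₁·x₂]].
At the point, J = [[18.0000, 37.0000], [58.0000, 45.0000]] (det J = -1336.0000).
Solving J·Δ = −F gives Δ = (1.3181, 1.0344).
Then the next iterate is (x₁, x₂)₁ = (-1.6819, -1.9656).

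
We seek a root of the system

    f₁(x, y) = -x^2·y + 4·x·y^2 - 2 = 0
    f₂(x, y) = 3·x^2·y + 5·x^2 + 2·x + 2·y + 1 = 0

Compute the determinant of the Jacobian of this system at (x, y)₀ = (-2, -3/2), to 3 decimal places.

42.000

J = [[-2·x·y + 4·y^2, -x^2 + 8·x·y], [6·x·y + 10·x + 2, 3·x^2 + 2]].
At the point, J = [[3.000, 20.000], [0.000, 14.000]].
det J = 42.000.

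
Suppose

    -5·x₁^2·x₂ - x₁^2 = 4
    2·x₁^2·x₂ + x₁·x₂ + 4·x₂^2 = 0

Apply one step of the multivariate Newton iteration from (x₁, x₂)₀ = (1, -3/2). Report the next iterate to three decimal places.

At (1, -3/2): F = (2.500, 4.500).
Jacobian J = [[-10·x₁·x₂ - 2·x₁, -5·x₁^2], [4·x₁·x₂ + x₂, 2·x₁^2 + x₁ + 8·x₂]].
At the point, J = [[13.000, -5.000], [-7.500, -9.000]] (det J = -154.500).
Solving J·Δ = −F gives Δ = (0.000, 0.500).
Then the next iterate is (x₁, x₂)₁ = (1.000, -1.000).

(1.000, -1.000)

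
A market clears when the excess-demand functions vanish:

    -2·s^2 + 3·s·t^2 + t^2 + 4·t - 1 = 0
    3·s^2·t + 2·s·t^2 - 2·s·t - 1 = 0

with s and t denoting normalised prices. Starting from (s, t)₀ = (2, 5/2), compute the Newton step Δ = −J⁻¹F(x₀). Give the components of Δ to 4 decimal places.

At (2, 5/2): F = (44.7500, 44.0000).
Jacobian J = [[-4·s + 3·t^2, 6·s·t + 2·t + 4], [6·s·t + 2·t^2 - 2·t, 3·s^2 + 4·s·t - 2·s]].
At the point, J = [[10.7500, 39.0000], [37.5000, 28.0000]] (det J = -1161.5000).
Solving J·Δ = −F gives Δ = (-0.3986, -1.0376).

(-0.3986, -1.0376)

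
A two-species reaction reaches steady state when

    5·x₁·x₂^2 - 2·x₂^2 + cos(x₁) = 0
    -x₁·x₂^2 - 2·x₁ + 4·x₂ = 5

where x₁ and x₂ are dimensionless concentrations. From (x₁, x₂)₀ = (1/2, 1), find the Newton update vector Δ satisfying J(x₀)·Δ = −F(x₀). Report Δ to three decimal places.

(-0.400, 0.433)

At (1/2, 1): F = (1.37758, -2.500).
Jacobian J = [[5·x₂^2 - sin(x₁), 10·x₁·x₂ - 4·x₂], [-x₂^2 - 2, -2·x₁·x₂ + 4]].
At the point, J = [[4.52057, 1.000], [-3.000, 3.000]] (det J = 16.56172).
Solving J·Δ = −F gives Δ = (-0.400, 0.433).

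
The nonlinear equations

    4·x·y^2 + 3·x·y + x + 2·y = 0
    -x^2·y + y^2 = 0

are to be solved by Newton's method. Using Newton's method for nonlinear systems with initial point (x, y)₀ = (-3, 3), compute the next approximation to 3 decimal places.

(-2.201, 1.794)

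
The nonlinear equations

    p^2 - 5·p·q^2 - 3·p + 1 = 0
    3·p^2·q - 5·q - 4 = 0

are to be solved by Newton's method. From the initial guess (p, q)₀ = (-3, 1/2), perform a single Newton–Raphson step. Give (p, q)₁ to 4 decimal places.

(1.3702, 1.9696)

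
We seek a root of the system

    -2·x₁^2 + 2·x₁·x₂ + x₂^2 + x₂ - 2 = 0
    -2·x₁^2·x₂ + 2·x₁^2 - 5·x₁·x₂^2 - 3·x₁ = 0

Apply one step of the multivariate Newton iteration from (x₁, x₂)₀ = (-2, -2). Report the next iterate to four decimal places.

(-1.0595, -1.4626)

At (-2, -2): F = (0.0000, 70.0000).
Jacobian J = [[-4·x₁ + 2·x₂, 2·x₁ + 2·x₂ + 1], [-4·x₁·x₂ + 4·x₁ - 5·x₂^2 - 3, -2·x₁^2 - 10·x₁·x₂]].
At the point, J = [[4.0000, -7.0000], [-47.0000, -48.0000]] (det J = -521.0000).
Solving J·Δ = −F gives Δ = (0.9405, 0.5374).
Then the next iterate is (x₁, x₂)₁ = (-1.0595, -1.4626).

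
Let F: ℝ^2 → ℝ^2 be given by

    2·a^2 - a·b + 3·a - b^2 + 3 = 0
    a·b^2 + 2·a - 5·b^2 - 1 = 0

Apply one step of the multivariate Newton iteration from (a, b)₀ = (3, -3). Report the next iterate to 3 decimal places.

At (3, -3): F = (30.000, -13.000).
Jacobian J = [[4·a - b + 3, -a - 2·b], [b^2 + 2, 2·a·b - 10·b]].
At the point, J = [[18.000, 3.000], [11.000, 12.000]] (det J = 183.000).
Solving J·Δ = −F gives Δ = (-2.180, 3.082).
Then the next iterate is (a, b)₁ = (0.820, 0.082).

(0.820, 0.082)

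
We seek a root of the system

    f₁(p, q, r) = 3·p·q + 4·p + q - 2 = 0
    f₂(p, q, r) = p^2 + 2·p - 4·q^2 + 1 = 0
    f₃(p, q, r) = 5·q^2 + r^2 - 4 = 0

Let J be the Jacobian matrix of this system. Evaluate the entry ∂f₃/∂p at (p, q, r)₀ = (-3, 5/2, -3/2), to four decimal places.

∂f₃/∂p = 0.
At (-3, 5/2, -3/2) this is 0.0000.

0.0000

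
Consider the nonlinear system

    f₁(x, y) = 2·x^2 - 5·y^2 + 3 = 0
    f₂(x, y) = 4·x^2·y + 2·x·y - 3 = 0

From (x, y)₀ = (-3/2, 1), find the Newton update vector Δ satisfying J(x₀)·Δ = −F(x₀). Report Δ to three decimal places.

(0.331, 0.051)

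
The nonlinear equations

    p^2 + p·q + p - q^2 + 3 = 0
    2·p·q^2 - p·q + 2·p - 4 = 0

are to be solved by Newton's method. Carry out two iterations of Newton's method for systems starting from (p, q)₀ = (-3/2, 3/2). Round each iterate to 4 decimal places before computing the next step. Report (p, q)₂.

(0.7005, 2.8698)

At (-3/2, 3/2): F = (-0.7500, -11.5000).
Jacobian J = [[2·p + q + 1, p - 2·q], [2·q^2 - q + 2, 4·p·q - p]].
At the point, J = [[-0.5000, -4.5000], [5.0000, -7.5000]] (det J = 26.2500).
Solving J·Δ = −F gives Δ = (1.7571, -0.3619).
Then the next iterate is (p, q)₁ = (0.2571, 1.1381).
Round to (0.2571, 1.1381) and repeat: F = (2.320534, -3.112377), J = [[2.6523, -2.0191], [3.452443, 0.913322]].
Δ = (0.4434, 1.7317), so (p, q)₂ = (0.7005, 2.8698).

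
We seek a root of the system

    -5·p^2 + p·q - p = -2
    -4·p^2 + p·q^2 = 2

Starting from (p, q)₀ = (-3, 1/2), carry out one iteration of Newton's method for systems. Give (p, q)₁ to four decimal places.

(-2.4762, -8.1825)

At (-3, 1/2): F = (-41.5000, -38.7500).
Jacobian J = [[-10·p + q - 1, p], [-8·p + q^2, 2·p·q]].
At the point, J = [[29.5000, -3.0000], [24.2500, -3.0000]] (det J = -15.7500).
Solving J·Δ = −F gives Δ = (0.5238, -8.6825).
Then the next iterate is (p, q)₁ = (-2.4762, -8.1825).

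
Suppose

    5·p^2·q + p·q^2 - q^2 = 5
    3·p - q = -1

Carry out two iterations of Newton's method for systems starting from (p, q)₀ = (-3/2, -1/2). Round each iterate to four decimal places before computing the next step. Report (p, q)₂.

(0.3976, 2.1929)

At (-3/2, -1/2): F = (-11.2500, -3.0000).
Jacobian J = [[10·p·q + q^2, 5·p^2 + 2·p·q - 2·q], [3, -1]].
At the point, J = [[7.7500, 13.7500], [3.0000, -1.0000]] (det J = -49.0000).
Solving J·Δ = −F gives Δ = (1.0714, 0.2143).
Then the next iterate is (p, q)₁ = (-0.4286, -0.2857).
Round to (-0.4286, -0.2857) and repeat: F = (-5.379021, -0.0001), J = [[1.306135, 1.734792], [3.0000, -1.0000]].
Δ = (0.8262, 2.4786), so (p, q)₂ = (0.3976, 2.1929).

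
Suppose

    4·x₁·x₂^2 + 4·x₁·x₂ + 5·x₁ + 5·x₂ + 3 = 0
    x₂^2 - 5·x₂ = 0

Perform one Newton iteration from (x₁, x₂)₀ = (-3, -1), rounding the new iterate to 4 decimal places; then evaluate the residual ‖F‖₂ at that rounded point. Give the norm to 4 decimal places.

9.0840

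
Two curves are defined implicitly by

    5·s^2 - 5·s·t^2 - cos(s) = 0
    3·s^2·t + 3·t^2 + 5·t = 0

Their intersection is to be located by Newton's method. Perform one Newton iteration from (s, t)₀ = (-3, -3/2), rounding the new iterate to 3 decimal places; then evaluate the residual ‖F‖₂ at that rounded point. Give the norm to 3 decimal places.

44.420

At (-3, -3/2): F = (79.73999, -41.250).
Jacobian J = [[10·s - 5·t^2 + sin(s), -10·s·t], [6·s·t, 3·s^2 + 6·t + 5]].
At the point, J = [[-41.39112, -45.000], [27.000, 23.000]] (det J = 263.00424).
Solving J·Δ = −F gives Δ = (0.085, 1.694).
Then the next iterate is (s, t)₁ = (-2.915, 0.194).
Re-evaluating at (-2.915, 0.194): F = (44.00911, 6.02829), so ‖F‖₂ = 44.420.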